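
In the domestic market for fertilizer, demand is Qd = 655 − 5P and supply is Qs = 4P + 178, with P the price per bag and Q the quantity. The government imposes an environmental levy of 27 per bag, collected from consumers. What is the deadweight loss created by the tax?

Without the tax, 655 − 5P = 4P + 178 gives 9P = 477, so P* = 53 and Q* = 390.
With the tax collected from consumers, demand (in seller-price terms) shifts: Qd = 655 − 5(P + 27).
Solving gives Q = 330 with consumers paying 65 and sellers receiving 38 (the 27 wedge).
Quantity falls by |ΔQ| = |390 − 330| = 60.
DWL = ½ · t · |ΔQ| = ½ · 27 · 60 = 810.

Deadweight loss = 810.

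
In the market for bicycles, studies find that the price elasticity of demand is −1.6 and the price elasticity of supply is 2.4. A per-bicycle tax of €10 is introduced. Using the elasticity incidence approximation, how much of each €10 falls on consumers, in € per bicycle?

Consumers bear ≈ €6 per bicycle.

Incidence ratio: consumers' share ≈ εs / (εs + |εd|) = 2.4 / (2.4 + 1.6) = 0.6.
So consumers bear ≈ 0.6 × €10 = €6; suppliers bear €4.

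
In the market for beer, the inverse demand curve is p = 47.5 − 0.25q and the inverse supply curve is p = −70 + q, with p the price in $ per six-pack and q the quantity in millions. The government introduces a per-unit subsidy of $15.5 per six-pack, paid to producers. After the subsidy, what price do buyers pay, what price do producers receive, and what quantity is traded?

Buyers pay $20.9; producers receive $36.4; quantity = 106.4.

Inverting to q(p) form: qd = 190 − 4p; qs = p + 70.
Without the subsidy, 190 − 4p = p + 70 gives 5p = 120, so p* = $24 and q* = 94.
With a per-unit subsidy paid to producers, each receives p + 15.5 per unit sold, so supply becomes qs = (p + 15.5) + 70.
Solving gives q = 106.4 with buyers paying $20.9 and producers receiving $36.4 (the $15.5 wedge).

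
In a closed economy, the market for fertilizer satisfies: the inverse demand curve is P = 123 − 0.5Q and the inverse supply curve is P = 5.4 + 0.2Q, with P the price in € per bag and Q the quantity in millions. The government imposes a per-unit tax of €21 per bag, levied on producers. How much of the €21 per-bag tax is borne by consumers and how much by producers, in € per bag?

Consumers bear €15 per bag; producers bear €6 per bag.

Rewrite in direct form: Qd = 246 − 2P and Qs = 5P − 27.
Before the tax: set 246 − 2P = 5P − 27 → P* = €39, Q* = 168.
With the tax collected from producers, supply shifts: Qs = 5(P − 21) − 27.
New equilibrium: consumers pay €54, producers receive €33, Q = 138. (Wedge: Pb − Ps = 21.)
Burden on consumers: €15; on producers: €6. (They sum to €21.)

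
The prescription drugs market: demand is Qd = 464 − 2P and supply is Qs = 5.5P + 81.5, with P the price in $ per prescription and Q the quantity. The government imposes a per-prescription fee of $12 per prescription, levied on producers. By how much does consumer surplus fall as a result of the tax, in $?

Consumer surplus falls by $3108.16.

Without the tax, 464 − 2P = 5.5P + 81.5 gives 7.5P = 382.5, so P* = $51 and Q* = 362.
With the tax collected from producers, supply shifts: Qs = 5.5(P − 12) + 81.5.
New equilibrium: consumers pay $59.8, producers receive $47.8, Q = 344.4. (Wedge: Pb − Ps = 12.)
ΔCS is the trapezoid between Q = 344.4 and Q = 362 of height $8.8: ½ · (362 + 344.4) · 8.8 = $3108.16.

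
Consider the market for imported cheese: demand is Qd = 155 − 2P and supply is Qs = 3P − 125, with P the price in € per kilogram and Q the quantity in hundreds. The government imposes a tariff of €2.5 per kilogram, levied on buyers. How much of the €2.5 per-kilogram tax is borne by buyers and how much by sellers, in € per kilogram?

Buyers bear €1.5 per kilogram; sellers bear €1 per kilogram.

Without the tax, 155 − 2P = 3P − 125 gives 5P = 280, so P* = €56 and Q* = 43.
With the tax collected from buyers, demand (in seller-price terms) shifts: Qd = 155 − 2(P + 2.5).
Solving gives Q = 40 with buyers paying €57.5 and sellers receiving €55 (the €2.5 wedge).
Burden on buyers: €1.5; on sellers: €1. (They sum to €2.5.)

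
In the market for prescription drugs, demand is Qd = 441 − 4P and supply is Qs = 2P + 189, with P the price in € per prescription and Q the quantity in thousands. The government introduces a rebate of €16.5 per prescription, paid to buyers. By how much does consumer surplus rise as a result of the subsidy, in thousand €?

Consumer surplus rises by €1562 thousand.

Without the subsidy, 441 − 4P = 2P + 189 gives 6P = 252, so P* = €42 and Q* = 273.
With a per-unit subsidy paid to buyers, each effectively pays P − 16.5, so demand becomes Qd = 441 − 4(P − 16.5).
New equilibrium: buyers pay €36.5, producers receive €53, Q = 295. (Wedge: Pb − Ps = −16.5.)
ΔCS is the trapezoid between Q = 295 and Q = 273 of height €5.5: ½ · (273 + 295) · 5.5 = €1562.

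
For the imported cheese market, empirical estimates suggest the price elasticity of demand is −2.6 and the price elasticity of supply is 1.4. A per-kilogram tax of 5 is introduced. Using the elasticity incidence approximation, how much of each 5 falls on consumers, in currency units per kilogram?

Consumers bear ≈ 1.75 per kilogram.

Incidence ratio: consumers' share ≈ εs / (εs + |εd|) = 1.4 / (1.4 + 2.6) = 0.35.
So consumers bear ≈ 0.35 × 5 = 1.75; producers bear 3.25.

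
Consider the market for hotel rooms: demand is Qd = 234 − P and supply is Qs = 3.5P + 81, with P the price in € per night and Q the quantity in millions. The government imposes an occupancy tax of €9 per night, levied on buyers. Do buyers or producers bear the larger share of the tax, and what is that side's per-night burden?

Before the tax: set 234 − P = 3.5P + 81 → P* = €34, Q* = 200.
With the tax collected from buyers, demand (in seller-price terms) shifts: Qd = 234 − (P + 9).
Solving gives Q = 193 with buyers paying €41 and producers receiving €32 (the €9 wedge).
Per-night burden: buyers €7, producers €2.
Buyers take the larger share because demand is less price-elastic here (demand slope 1 vs supply slope 3.5).

Buyers bear the larger share: €7 per night.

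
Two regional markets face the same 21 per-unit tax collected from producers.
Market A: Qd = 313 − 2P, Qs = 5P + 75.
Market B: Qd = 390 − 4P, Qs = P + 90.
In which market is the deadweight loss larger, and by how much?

Market A: pre-tax P* = 34, Q* = 245; post-tax Q = 215; deadweight loss = 315.
Market B: pre-tax P* = 60, Q* = 150; post-tax Q = 133.2; deadweight loss = 176.4.
Difference: 315 vs 176.4 → market A is larger by 138.6.

Market A, by 138.6.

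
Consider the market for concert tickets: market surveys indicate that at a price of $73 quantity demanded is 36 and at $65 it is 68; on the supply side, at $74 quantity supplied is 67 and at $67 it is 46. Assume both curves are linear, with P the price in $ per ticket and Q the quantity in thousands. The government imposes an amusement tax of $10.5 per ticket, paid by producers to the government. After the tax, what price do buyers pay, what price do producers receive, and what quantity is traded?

Demand slope: (68 − 36)/(65 − 73) = -4, so Qd = 328 − 4P.
Supply slope: (46 − 67)/(67 − 74) = 3, so Qs = 3P − 155.
Before the tax: set 328 − 4P = 3P − 155 → P* = $69, Q* = 52.
With the tax collected from producers, supply shifts: Qs = 3(P − 10.5) − 155.
Solving gives Q = 34 with buyers paying $73.5 and producers receiving $63 (the $10.5 wedge).
The less price-elastic side of the market bears the larger share of a per-unit tax.

Buyers pay $73.5; producers receive $63; quantity = 34.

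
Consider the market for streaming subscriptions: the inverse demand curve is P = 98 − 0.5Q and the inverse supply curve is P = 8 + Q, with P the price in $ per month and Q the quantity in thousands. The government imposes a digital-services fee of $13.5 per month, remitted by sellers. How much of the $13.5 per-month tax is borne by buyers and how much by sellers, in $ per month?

Rewrite in direct form: Qd = 196 − 2P and Qs = P − 8.
Before the tax: set 196 − 2P = P − 8 → P* = $68, Q* = 60.
With the tax collected from sellers, supply shifts: Qs = (P − 13.5) − 8.
Solving gives Q = 51 with buyers paying $72.5 and sellers receiving $59 (the $13.5 wedge).
Burden on buyers: $4.5; on sellers: $9. (They sum to $13.5.)

Buyers bear $4.5 per month; sellers bear $9 per month.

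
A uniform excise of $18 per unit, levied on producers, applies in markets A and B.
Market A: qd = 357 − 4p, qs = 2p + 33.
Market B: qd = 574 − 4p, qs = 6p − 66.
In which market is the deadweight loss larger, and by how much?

Market B, by $172.8.

Market A: pre-tax p* = $54, q* = 141; post-tax q = 117; deadweight loss = $216.
Market B: pre-tax p* = $64, q* = 318; post-tax q = 274.8; deadweight loss = $388.8.
Difference: $216 vs $388.8 → market B is larger by $172.8.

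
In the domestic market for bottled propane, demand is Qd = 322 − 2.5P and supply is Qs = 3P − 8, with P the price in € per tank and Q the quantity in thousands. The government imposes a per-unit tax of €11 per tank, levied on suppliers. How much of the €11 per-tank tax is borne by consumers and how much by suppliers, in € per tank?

Without the tax, 322 − 2.5P = 3P − 8 gives 5.5P = 330, so P* = €60 and Q* = 172.
With the tax collected from suppliers, supply shifts: Qs = 3(P − 11) − 8.
New equilibrium: consumers pay €66, suppliers receive €55, Q = 157. (Wedge: Pb − Ps = 11.)
Burden on consumers: €6; on suppliers: €5. (They sum to €11.)
The less price-elastic side of the market bears the larger share of a per-unit tax.

Consumers bear €6 per tank; suppliers bear €5 per tank.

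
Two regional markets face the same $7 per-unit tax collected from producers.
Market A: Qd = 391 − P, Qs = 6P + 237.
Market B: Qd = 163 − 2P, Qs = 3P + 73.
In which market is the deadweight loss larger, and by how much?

Market B, by $8.4.

Market A: pre-tax P* = $22, Q* = 369; post-tax Q = 363; deadweight loss = $21.
Market B: pre-tax P* = $18, Q* = 127; post-tax Q = 118.6; deadweight loss = $29.4.
Difference: $21 vs $29.4 → market B is larger by $8.4.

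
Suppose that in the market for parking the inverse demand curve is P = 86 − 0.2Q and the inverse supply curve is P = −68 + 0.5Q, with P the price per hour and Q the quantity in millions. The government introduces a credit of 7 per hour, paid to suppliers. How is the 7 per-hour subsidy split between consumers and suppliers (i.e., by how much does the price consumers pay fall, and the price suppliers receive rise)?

Rewrite in direct form: Qd = 430 − 5P and Qs = 2P + 136.
Before the subsidy: set 430 − 5P = 2P + 136 → P* = 42, Q* = 220.
With a per-unit subsidy paid to suppliers, each receives P + 7 per unit sold, so supply becomes Qs = 2(P + 7) + 136.
New equilibrium: consumers pay 40, suppliers receive 47, Q = 230. (Wedge: Pb − Ps = −7.)
Gain to consumers: 2; to suppliers: 5. (They sum to 7.)

Consumers gain 2 per hour; suppliers gain 5 per hour.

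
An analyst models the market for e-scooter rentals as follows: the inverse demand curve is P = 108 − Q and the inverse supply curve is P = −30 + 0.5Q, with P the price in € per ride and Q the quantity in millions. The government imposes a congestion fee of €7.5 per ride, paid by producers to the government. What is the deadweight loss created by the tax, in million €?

Deadweight loss = €18.75 million.

Inverting to Q(P) form: Qd = 108 − P; Qs = 2P + 60.
Without the tax, 108 − P = 2P + 60 gives 3P = 48, so P* = €16 and Q* = 92.
With the tax collected from producers, supply shifts: Qs = 2(P − 7.5) + 60.
New equilibrium: buyers pay €21, producers receive €13.5, Q = 87. (Wedge: Pb − Ps = 7.5.)
Quantity falls by |ΔQ| = |92 − 87| = 5.
DWL = ½ · t · |ΔQ| = ½ · 7.5 · 5 = €18.75.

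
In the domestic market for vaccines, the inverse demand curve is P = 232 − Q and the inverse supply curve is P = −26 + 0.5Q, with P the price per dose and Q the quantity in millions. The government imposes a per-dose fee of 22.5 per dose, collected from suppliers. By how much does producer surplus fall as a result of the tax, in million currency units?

Inverting to Q(P) form: Qd = 232 − P; Qs = 2P + 52.
Without the tax, 232 − P = 2P + 52 gives 3P = 180, so P* = 60 and Q* = 172.
With the tax collected from suppliers, supply shifts: Qs = 2(P − 22.5) + 52.
New equilibrium: consumers pay 75, suppliers receive 52.5, Q = 157. (Wedge: Pb − Ps = 22.5.)
ΔPS is the trapezoid between Q = 157 and Q = 172 of height 7.5: ½ · (172 + 157) · 7.5 = 1233.75.

Producer surplus falls by 1233.75 million.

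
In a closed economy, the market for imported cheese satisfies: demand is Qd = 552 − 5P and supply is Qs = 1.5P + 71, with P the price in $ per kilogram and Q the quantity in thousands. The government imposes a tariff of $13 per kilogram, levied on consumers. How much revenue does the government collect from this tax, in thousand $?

Before the tax: set 552 − 5P = 1.5P + 71 → P* = $74, Q* = 182.
With the tax collected from consumers, demand (in seller-price terms) shifts: Qd = 552 − 5(P + 13).
New equilibrium: consumers pay $77, producers receive $64, Q = 167. (Wedge: Pb − Ps = 13.)
Revenue = t · Q = 13 · 167 = $2171.

Tax revenue = $2171 thousand.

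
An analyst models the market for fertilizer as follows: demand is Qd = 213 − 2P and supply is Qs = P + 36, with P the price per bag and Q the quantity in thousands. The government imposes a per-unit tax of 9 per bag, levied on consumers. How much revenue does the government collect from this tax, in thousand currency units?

Before the tax: set 213 − 2P = P + 36 → P* = 59, Q* = 95.
With the tax collected from consumers, demand (in seller-price terms) shifts: Qd = 213 − 2(P + 9).
New equilibrium: consumers pay 62, suppliers receive 53, Q = 89. (Wedge: Pb − Ps = 9.)
Revenue = t · Q = 9 · 89 = 801.

Tax revenue = 801 thousand.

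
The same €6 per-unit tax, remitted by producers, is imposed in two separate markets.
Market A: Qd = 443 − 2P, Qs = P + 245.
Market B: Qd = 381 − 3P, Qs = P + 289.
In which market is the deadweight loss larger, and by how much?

Market A: pre-tax P* = €66, Q* = 311; post-tax Q = 307; deadweight loss = €12.
Market B: pre-tax P* = €23, Q* = 312; post-tax Q = 307.5; deadweight loss = €13.5.
Difference: €12 vs €13.5 → market B is larger by €1.5.

Market B, by €1.5.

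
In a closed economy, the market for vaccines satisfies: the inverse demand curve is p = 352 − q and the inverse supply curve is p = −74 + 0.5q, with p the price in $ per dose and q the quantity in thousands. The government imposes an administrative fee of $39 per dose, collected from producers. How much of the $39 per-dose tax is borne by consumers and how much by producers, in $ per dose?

Consumers bear $26 per dose; producers bear $13 per dose.

Inverting to q(p) form: qd = 352 − p; qs = 2p + 148.
Without the tax, 352 − p = 2p + 148 gives 3p = 204, so p* = $68 and q* = 284.
With the tax collected from producers, supply shifts: qs = 2(p − 39) + 148.
New equilibrium: consumers pay $94, producers receive $55, q = 258. (Wedge: pb − ps = 39.)
Burden on consumers: $26; on producers: $13. (They sum to $39.)
The less price-elastic side of the market bears the larger share of a per-unit tax.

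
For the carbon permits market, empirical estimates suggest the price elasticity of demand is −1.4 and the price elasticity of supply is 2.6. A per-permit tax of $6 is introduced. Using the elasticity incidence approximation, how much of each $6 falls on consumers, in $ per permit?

Incidence ratio: consumers' share ≈ εs / (εs + |εd|) = 2.6 / (2.6 + 1.4) = 0.65.
So consumers bear ≈ 0.65 × $6 = $3.9; suppliers bear $2.1.

Consumers bear ≈ $3.9 per permit.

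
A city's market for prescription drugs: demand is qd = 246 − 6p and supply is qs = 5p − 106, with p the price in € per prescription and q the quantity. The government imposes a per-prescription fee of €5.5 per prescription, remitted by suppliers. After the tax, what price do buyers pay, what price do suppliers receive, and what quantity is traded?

Buyers pay €34.5; suppliers receive €29; quantity = 39.

Before the tax: set 246 − 6p = 5p − 106 → p* = €32, q* = 54.
With the tax collected from suppliers, supply shifts: qs = 5(p − 5.5) − 106.
Solving gives q = 39 with buyers paying €34.5 and suppliers receiving €29 (the €5.5 wedge).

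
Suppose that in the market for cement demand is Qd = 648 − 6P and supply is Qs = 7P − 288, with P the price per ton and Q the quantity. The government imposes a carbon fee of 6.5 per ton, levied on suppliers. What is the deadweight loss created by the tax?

Deadweight loss = 68.25.

Before the tax: set 648 − 6P = 7P − 288 → P* = 72, Q* = 216.
With the tax collected from suppliers, supply shifts: Qs = 7(P − 6.5) − 288.
Solving gives Q = 195 with buyers paying 75.5 and suppliers receiving 69 (the 6.5 wedge).
Quantity falls by |ΔQ| = |216 − 195| = 21.
DWL = ½ · t · |ΔQ| = ½ · 6.5 · 21 = 68.25.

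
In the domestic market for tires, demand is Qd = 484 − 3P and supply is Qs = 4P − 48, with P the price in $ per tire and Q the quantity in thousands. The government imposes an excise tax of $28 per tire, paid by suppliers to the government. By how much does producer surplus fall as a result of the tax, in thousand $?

Without the tax, 484 − 3P = 4P − 48 gives 7P = 532, so P* = $76 and Q* = 256.
With the tax collected from suppliers, supply shifts: Qs = 4(P − 28) − 48.
Solving gives Q = 208 with consumers paying $92 and suppliers receiving $64 (the $28 wedge).
ΔPS is the trapezoid between Q = 208 and Q = 256 of height $12: ½ · (256 + 208) · 12 = $2784.

Producer surplus falls by $2784 thousand.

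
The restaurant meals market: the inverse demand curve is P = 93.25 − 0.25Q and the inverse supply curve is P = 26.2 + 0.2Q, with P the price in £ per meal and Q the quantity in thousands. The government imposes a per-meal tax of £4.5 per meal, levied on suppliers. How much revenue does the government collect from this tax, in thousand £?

Tax revenue = £625.5 thousand.

Rewrite in direct form: Qd = 373 − 4P and Qs = 5P − 131.
Before the tax: set 373 − 4P = 5P − 131 → P* = £56, Q* = 149.
With the tax collected from suppliers, supply shifts: Qs = 5(P − 4.5) − 131.
Solving gives Q = 139 with buyers paying £58.5 and suppliers receiving £54 (the £4.5 wedge).
Revenue = t · Q = 4.5 · 139 = £625.5.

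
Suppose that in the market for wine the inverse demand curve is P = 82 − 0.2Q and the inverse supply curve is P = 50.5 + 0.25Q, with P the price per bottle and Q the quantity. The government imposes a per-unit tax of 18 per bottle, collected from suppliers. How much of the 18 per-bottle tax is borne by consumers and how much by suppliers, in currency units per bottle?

Consumers bear 8 per bottle; suppliers bear 10 per bottle.

Rewrite in direct form: Qd = 410 − 5P and Qs = 4P − 202.
Without the tax, 410 − 5P = 4P − 202 gives 9P = 612, so P* = 68 and Q* = 70.
With the tax collected from suppliers, supply shifts: Qs = 4(P − 18) − 202.
New equilibrium: consumers pay 76, suppliers receive 58, Q = 30. (Wedge: Pb − Ps = 18.)
Burden on consumers: 8; on suppliers: 10. (They sum to 18.)
The less price-elastic side of the market bears the larger share of a per-unit tax.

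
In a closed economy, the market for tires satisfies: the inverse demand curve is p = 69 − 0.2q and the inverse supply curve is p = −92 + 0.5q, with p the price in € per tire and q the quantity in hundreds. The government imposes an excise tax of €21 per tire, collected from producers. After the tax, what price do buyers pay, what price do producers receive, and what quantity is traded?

Rewrite in direct form: qd = 345 − 5p and qs = 2p + 184.
Without the tax, 345 − 5p = 2p + 184 gives 7p = 161, so p* = €23 and q* = 230.
With the tax collected from producers, supply shifts: qs = 2(p − 21) + 184.
Solving gives q = 200 with buyers paying €29 and producers receiving €8 (the €21 wedge).
The less price-elastic side of the market bears the larger share of a per-unit tax.

Buyers pay €29; producers receive €8; quantity = 200.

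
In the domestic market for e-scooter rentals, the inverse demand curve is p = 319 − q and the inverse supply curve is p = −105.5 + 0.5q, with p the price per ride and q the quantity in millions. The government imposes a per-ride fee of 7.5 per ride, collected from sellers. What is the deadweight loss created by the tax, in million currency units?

Rewrite in direct form: qd = 319 − p and qs = 2p + 211.
Before the tax: set 319 − p = 2p + 211 → p* = 36, q* = 283.
With the tax collected from sellers, supply shifts: qs = 2(p − 7.5) + 211.
New equilibrium: buyers pay 41, sellers receive 33.5, q = 278. (Wedge: pb − ps = 7.5.)
Quantity falls by |ΔQ| = |283 − 278| = 5.
DWL = ½ · t · |ΔQ| = ½ · 7.5 · 5 = 18.75.

Deadweight loss = 18.75 million.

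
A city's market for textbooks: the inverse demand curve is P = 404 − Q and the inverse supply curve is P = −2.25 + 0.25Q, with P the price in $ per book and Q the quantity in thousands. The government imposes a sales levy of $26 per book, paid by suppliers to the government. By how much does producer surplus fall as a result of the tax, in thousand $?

Producer surplus falls by $1635.92 thousand.

Inverting to Q(P) form: Qd = 404 − P; Qs = 4P + 9.
Without the tax, 404 − P = 4P + 9 gives 5P = 395, so P* = $79 and Q* = 325.
With the tax collected from suppliers, supply shifts: Qs = 4(P − 26) + 9.
New equilibrium: consumers pay $99.8, suppliers receive $73.8, Q = 304.2. (Wedge: Pb − Ps = 26.)
ΔPS is the trapezoid between Q = 304.2 and Q = 325 of height $5.2: ½ · (325 + 304.2) · 5.2 = $1635.92.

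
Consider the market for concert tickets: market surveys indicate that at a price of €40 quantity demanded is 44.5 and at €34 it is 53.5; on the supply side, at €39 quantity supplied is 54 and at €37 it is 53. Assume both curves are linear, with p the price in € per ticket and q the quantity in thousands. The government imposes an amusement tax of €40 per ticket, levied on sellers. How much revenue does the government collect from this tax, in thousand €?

Tax revenue = €1480 thousand.

Demand slope: (53.5 − 44.5)/(34 − 40) = -1.5, so qd = 104.5 − 1.5p.
Supply slope: (53 − 54)/(37 − 39) = 0.5, so qs = 0.5p + 34.5.
Without the tax, 104.5 − 1.5p = 0.5p + 34.5 gives 2p = 70, so p* = €35 and q* = 52.
With the tax collected from sellers, supply shifts: qs = 0.5(p − 40) + 34.5.
Solving gives q = 37 with consumers paying €45 and sellers receiving €5 (the €40 wedge).
Revenue = t · Q = 40 · 37 = €1480.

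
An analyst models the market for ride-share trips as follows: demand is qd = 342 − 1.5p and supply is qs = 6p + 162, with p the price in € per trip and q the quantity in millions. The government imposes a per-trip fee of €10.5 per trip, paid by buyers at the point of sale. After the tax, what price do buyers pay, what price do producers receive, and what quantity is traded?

Before the tax: set 342 − 1.5p = 6p + 162 → p* = €24, q* = 306.
With the tax collected from buyers, demand (in seller-price terms) shifts: qd = 342 − 1.5(p + 10.5).
New equilibrium: buyers pay €32.4, producers receive €21.9, q = 293.4. (Wedge: pb − ps = 10.5.)
The less price-elastic side of the market bears the larger share of a per-unit tax.

Buyers pay €32.4; producers receive €21.9; quantity = 293.4.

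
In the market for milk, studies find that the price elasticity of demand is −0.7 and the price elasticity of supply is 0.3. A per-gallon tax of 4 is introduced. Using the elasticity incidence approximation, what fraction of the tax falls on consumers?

Consumers' share ≈ 0.3.

Incidence ratio: consumers' share ≈ εs / (εs + |εd|) = 0.3 / (0.3 + 0.7) = 0.3.
Supply is the less elastic side, so consumers bear the smaller share.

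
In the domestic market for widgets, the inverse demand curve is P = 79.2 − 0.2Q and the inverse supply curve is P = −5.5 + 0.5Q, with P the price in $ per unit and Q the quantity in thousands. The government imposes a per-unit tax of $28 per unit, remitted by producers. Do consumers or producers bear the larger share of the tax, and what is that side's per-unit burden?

Producers bear the larger share: $20 per unit.

Rewrite in direct form: Qd = 396 − 5P and Qs = 2P + 11.
Without the tax, 396 − 5P = 2P + 11 gives 7P = 385, so P* = $55 and Q* = 121.
With the tax collected from producers, supply shifts: Qs = 2(P − 28) + 11.
New equilibrium: consumers pay $63, producers receive $35, Q = 81. (Wedge: Pb − Ps = 28.)
Per-unit burden: consumers $8, producers $20.
Producers take the larger share because supply is less price-elastic here (demand slope 5 vs supply slope 2).
The less price-elastic side of the market bears the larger share of a per-unit tax.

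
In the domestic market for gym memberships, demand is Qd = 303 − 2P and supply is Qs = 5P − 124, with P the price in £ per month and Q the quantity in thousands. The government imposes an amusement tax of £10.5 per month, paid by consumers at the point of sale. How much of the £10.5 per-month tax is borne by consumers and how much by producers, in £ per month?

Before the tax: set 303 − 2P = 5P − 124 → P* = £61, Q* = 181.
With the tax collected from consumers, demand (in seller-price terms) shifts: Qd = 303 − 2(P + 10.5).
Solving gives Q = 166 with consumers paying £68.5 and producers receiving £58 (the £10.5 wedge).
Burden on consumers: £7.5; on producers: £3. (They sum to £10.5.)

Consumers bear £7.5 per month; producers bear £3 per month.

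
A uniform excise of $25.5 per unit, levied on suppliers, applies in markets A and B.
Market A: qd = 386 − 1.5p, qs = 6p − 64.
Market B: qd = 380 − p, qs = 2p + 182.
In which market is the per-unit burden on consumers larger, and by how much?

Market A: pre-tax p* = $60, q* = 296; post-tax q = 265.4; per-unit burden on consumers = $20.4.
Market B: pre-tax p* = $66, q* = 314; post-tax q = 297; per-unit burden on consumers = $17.
Difference: $20.4 vs $17 → market A is larger by $3.4.

Market A, by $3.4.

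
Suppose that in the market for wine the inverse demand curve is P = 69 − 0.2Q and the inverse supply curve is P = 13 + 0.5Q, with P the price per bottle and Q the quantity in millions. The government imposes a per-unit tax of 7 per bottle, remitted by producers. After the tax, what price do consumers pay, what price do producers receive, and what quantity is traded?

Inverting to Q(P) form: Qd = 345 − 5P; Qs = 2P − 26.
Without the tax, 345 − 5P = 2P − 26 gives 7P = 371, so P* = 53 and Q* = 80.
With the tax collected from producers, supply shifts: Qs = 2(P − 7) − 26.
New equilibrium: consumers pay 55, producers receive 48, Q = 70. (Wedge: Pb − Ps = 7.)
The less price-elastic side of the market bears the larger share of a per-unit tax.

Consumers pay 55; producers receive 48; quantity = 70.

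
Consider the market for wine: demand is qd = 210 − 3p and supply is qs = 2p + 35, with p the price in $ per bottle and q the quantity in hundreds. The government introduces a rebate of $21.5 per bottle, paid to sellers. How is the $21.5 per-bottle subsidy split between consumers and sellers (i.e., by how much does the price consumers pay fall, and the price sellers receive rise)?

Before the subsidy: set 210 − 3p = 2p + 35 → p* = $35, q* = 105.
With a per-unit subsidy paid to sellers, each receives p + 21.5 per unit sold, so supply becomes qs = 2(p + 21.5) + 35.
Solving gives q = 130.8 with consumers paying $26.4 and sellers receiving $47.9 (the $21.5 wedge).
Gain to consumers: $8.6; to sellers: $12.9. (They sum to $21.5.)

Consumers gain $8.6 per bottle; sellers gain $12.9 per bottle.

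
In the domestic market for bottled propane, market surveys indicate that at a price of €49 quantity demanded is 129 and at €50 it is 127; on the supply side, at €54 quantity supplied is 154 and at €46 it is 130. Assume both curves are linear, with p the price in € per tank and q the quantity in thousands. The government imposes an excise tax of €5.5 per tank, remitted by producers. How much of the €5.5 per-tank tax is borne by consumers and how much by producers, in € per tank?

Consumers bear €3.3 per tank; producers bear €2.2 per tank.

Demand slope: (127 − 129)/(50 − 49) = -2, so qd = 227 − 2p.
Supply slope: (130 − 154)/(46 − 54) = 3, so qs = 3p − 8.
Without the tax, 227 − 2p = 3p − 8 gives 5p = 235, so p* = €47 and q* = 133.
With the tax collected from producers, supply shifts: qs = 3(p − 5.5) − 8.
Solving gives q = 126.4 with consumers paying €50.3 and producers receiving €44.8 (the €5.5 wedge).
Burden on consumers: €3.3; on producers: €2.2. (They sum to €5.5.)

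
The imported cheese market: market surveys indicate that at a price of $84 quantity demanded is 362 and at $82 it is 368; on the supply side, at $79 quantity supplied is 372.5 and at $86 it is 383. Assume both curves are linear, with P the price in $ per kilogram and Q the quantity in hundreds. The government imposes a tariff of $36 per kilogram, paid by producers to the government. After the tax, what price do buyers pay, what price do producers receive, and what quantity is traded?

Demand slope: (368 − 362)/(82 − 84) = -3, so Qd = 614 − 3P.
Supply slope: (383 − 372.5)/(86 − 79) = 1.5, so Qs = 1.5P + 254.
Without the tax, 614 − 3P = 1.5P + 254 gives 4.5P = 360, so P* = $80 and Q* = 374.
With the tax collected from producers, supply shifts: Qs = 1.5(P − 36) + 254.
Solving gives Q = 338 with buyers paying $92 and producers receiving $56 (the $36 wedge).
The less price-elastic side of the market bears the larger share of a per-unit tax.

Buyers pay $92; producers receive $56; quantity = 338.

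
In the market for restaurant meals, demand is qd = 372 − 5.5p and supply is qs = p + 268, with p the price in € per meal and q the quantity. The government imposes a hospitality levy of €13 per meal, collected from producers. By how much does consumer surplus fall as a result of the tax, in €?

Before the tax: set 372 − 5.5p = p + 268 → p* = €16, q* = 284.
With the tax collected from producers, supply shifts: qs = (p − 13) + 268.
Solving gives q = 273 with consumers paying €18 and producers receiving €5 (the €13 wedge).
ΔCS is the trapezoid between Q = 273 and Q = 284 of height €2: ½ · (284 + 273) · 2 = €557.

Consumer surplus falls by €557.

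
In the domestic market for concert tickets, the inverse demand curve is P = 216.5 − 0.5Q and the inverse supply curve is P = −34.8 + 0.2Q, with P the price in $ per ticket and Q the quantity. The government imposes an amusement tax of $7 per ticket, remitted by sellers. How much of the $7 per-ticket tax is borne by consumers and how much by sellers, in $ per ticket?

Consumers bear $5 per ticket; sellers bear $2 per ticket.

Inverting to Q(P) form: Qd = 433 − 2P; Qs = 5P + 174.
Before the tax: set 433 − 2P = 5P + 174 → P* = $37, Q* = 359.
With the tax collected from sellers, supply shifts: Qs = 5(P − 7) + 174.
New equilibrium: consumers pay $42, sellers receive $35, Q = 349. (Wedge: Pb − Ps = 7.)
Burden on consumers: $5; on sellers: $2. (They sum to $7.)
The less price-elastic side of the market bears the larger share of a per-unit tax.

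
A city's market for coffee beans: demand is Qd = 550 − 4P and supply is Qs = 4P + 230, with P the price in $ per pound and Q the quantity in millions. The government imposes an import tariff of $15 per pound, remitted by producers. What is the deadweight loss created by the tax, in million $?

Deadweight loss = $225 million.

Before the tax: set 550 − 4P = 4P + 230 → P* = $40, Q* = 390.
With the tax collected from producers, supply shifts: Qs = 4(P − 15) + 230.
Solving gives Q = 360 with buyers paying $47.5 and producers receiving $32.5 (the $15 wedge).
Quantity falls by |ΔQ| = |390 − 360| = 30.
DWL = ½ · t · |ΔQ| = ½ · 15 · 30 = $225.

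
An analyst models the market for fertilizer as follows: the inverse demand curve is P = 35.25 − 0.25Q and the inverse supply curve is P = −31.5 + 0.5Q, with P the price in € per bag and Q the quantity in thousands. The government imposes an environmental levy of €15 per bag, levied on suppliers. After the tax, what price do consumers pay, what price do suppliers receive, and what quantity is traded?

Consumers pay €18; suppliers receive €3; quantity = 69.

Rewrite in direct form: Qd = 141 − 4P and Qs = 2P + 63.
Before the tax: set 141 − 4P = 2P + 63 → P* = €13, Q* = 89.
With the tax collected from suppliers, supply shifts: Qs = 2(P − 15) + 63.
New equilibrium: consumers pay €18, suppliers receive €3, Q = 69. (Wedge: Pb − Ps = 15.)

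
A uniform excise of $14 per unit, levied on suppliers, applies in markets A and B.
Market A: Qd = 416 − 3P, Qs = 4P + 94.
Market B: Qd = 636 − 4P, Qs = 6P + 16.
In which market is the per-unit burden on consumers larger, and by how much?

Market B, by $0.4.

Market A: pre-tax P* = $46, Q* = 278; post-tax Q = 254; per-unit burden on consumers = $8.
Market B: pre-tax P* = $62, Q* = 388; post-tax Q = 354.4; per-unit burden on consumers = $8.4.
Difference: $8 vs $8.4 → market B is larger by $0.4.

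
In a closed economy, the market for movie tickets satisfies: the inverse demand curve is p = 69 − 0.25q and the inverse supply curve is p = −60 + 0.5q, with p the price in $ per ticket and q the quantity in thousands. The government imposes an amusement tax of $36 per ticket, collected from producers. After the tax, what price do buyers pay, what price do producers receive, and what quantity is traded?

Inverting to q(p) form: qd = 276 − 4p; qs = 2p + 120.
Without the tax, 276 − 4p = 2p + 120 gives 6p = 156, so p* = $26 and q* = 172.
With the tax collected from producers, supply shifts: qs = 2(p − 36) + 120.
New equilibrium: buyers pay $38, producers receive $2, q = 124. (Wedge: pb − ps = 36.)

Buyers pay $38; producers receive $2; quantity = 124.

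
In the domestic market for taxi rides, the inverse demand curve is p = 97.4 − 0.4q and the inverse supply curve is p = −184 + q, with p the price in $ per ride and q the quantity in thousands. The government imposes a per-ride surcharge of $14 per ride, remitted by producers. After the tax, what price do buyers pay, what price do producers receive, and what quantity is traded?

Buyers pay $21; producers receive $7; quantity = 191.

Rewrite in direct form: qd = 243.5 − 2.5p and qs = p + 184.
Without the tax, 243.5 − 2.5p = p + 184 gives 3.5p = 59.5, so p* = $17 and q* = 201.
With the tax collected from producers, supply shifts: qs = (p − 14) + 184.
Solving gives q = 191 with buyers paying $21 and producers receiving $7 (the $14 wedge).
The less price-elastic side of the market bears the larger share of a per-unit tax.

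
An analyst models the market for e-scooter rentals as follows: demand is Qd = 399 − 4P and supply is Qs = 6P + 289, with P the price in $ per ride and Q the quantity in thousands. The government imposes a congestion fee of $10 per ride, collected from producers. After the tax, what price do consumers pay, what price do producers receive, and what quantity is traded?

Without the tax, 399 − 4P = 6P + 289 gives 10P = 110, so P* = $11 and Q* = 355.
With the tax collected from producers, supply shifts: Qs = 6(P − 10) + 289.
Solving gives Q = 331 with consumers paying $17 and producers receiving $7 (the $10 wedge).

Consumers pay $17; producers receive $7; quantity = 331.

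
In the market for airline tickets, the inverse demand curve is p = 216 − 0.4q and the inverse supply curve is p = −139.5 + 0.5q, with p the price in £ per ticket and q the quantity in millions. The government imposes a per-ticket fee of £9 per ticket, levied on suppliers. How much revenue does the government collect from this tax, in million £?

Tax revenue = £3465 million.

Rewrite in direct form: qd = 540 − 2.5p and qs = 2p + 279.
Before the tax: set 540 − 2.5p = 2p + 279 → p* = £58, q* = 395.
With the tax collected from suppliers, supply shifts: qs = 2(p − 9) + 279.
New equilibrium: consumers pay £62, suppliers receive £53, q = 385. (Wedge: pb − ps = 9.)
Revenue = t · Q = 9 · 385 = £3465.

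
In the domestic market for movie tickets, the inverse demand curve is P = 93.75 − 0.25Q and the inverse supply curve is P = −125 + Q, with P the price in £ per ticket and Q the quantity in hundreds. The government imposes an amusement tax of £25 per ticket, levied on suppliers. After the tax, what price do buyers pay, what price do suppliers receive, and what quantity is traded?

Inverting to Q(P) form: Qd = 375 − 4P; Qs = P + 125.
Before the tax: set 375 − 4P = P + 125 → P* = £50, Q* = 175.
With the tax collected from suppliers, supply shifts: Qs = (P − 25) + 125.
New equilibrium: buyers pay £55, suppliers receive £30, Q = 155. (Wedge: Pb − Ps = 25.)

Buyers pay £55; suppliers receive £30; quantity = 155.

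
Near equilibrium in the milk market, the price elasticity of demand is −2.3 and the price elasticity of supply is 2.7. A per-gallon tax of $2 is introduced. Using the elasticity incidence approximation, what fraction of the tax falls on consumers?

Consumers' share ≈ 0.54.

Incidence ratio: consumers' share ≈ εs / (εs + |εd|) = 2.7 / (2.7 + 2.3) = 0.54.
Supply is the more elastic side, so consumers bear the larger share.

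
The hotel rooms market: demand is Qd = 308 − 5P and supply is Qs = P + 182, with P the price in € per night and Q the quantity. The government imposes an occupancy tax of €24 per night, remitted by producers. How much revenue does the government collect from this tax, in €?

Tax revenue = €4392.

Without the tax, 308 − 5P = P + 182 gives 6P = 126, so P* = €21 and Q* = 203.
With the tax collected from producers, supply shifts: Qs = (P − 24) + 182.
New equilibrium: consumers pay €25, producers receive €1, Q = 183. (Wedge: Pb − Ps = 24.)
Revenue = t · Q = 24 · 183 = €4392.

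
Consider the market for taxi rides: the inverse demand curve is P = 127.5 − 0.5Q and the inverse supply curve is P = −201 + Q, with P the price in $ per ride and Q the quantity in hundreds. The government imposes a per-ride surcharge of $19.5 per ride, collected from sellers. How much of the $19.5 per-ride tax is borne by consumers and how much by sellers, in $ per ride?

Inverting to Q(P) form: Qd = 255 − 2P; Qs = P + 201.
Before the tax: set 255 − 2P = P + 201 → P* = $18, Q* = 219.
With the tax collected from sellers, supply shifts: Qs = (P − 19.5) + 201.
Solving gives Q = 206 with consumers paying $24.5 and sellers receiving $5 (the $19.5 wedge).
Burden on consumers: $6.5; on sellers: $13. (They sum to $19.5.)
The less price-elastic side of the market bears the larger share of a per-unit tax.

Consumers bear $6.5 per ride; sellers bear $13 per ride.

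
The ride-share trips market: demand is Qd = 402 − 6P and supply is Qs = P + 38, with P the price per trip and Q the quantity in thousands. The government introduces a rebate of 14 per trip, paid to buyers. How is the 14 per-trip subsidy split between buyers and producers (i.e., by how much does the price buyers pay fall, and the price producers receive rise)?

Buyers gain 2 per trip; producers gain 12 per trip.

Before the subsidy: set 402 − 6P = P + 38 → P* = 52, Q* = 90.
With a per-unit subsidy paid to buyers, each effectively pays P − 14, so demand becomes Qd = 402 − 6(P − 14).
New equilibrium: buyers pay 50, producers receive 64, Q = 102. (Wedge: Pb − Ps = −14.)
Gain to buyers: 2; to producers: 12. (They sum to 14.)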